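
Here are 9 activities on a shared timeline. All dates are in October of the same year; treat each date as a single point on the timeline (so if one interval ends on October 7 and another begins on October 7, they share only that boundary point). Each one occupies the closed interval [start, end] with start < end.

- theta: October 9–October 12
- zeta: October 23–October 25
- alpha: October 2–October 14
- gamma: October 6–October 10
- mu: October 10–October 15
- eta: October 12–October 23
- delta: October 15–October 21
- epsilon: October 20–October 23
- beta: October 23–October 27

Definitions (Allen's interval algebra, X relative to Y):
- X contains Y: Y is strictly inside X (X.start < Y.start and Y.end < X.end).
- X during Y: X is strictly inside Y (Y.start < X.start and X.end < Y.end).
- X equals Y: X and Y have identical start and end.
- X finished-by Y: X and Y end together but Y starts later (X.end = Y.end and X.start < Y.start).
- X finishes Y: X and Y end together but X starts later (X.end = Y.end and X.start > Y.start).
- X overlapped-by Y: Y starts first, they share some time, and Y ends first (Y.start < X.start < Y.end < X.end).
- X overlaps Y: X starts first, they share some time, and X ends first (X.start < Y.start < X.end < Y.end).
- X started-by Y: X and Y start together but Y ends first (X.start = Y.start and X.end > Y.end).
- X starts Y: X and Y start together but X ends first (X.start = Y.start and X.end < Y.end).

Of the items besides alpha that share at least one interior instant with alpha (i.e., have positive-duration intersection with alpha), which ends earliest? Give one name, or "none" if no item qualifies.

Target alpha = [October 2, October 14].
beta [October 23, October 27] → after → excluded.
delta [October 15, October 21] → after → excluded.
epsilon [October 20, October 23] → after → excluded.
eta [October 12, October 23] → overlapped-by → candidate.
gamma [October 6, October 10] → during → candidate.
mu [October 10, October 15] → overlapped-by → candidate.
theta [October 9, October 12] → during → candidate.
zeta [October 23, October 25] → after → excluded.
Among candidates, earliest end is October 10 → gamma.

gamma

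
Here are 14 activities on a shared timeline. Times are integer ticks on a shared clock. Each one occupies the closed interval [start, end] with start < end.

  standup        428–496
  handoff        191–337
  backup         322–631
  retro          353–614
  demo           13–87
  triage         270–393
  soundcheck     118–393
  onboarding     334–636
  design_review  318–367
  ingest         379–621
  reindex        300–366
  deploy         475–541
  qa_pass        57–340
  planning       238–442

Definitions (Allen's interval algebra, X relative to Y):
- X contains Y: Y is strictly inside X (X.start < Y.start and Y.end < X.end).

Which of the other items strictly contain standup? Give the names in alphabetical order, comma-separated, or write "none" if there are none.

Target standup = [428, 496].
backup [322, 631] → contains → yes.
demo [13, 87] → before → no.
deploy [475, 541] → overlapped-by → no.
design_review [318, 367] → before → no.
handoff [191, 337] → before → no.
ingest [379, 621] → contains → yes.
onboarding [334, 636] → contains → yes.
planning [238, 442] → overlaps → no.
qa_pass [57, 340] → before → no.
reindex [300, 366] → before → no.
retro [353, 614] → contains → yes.
soundcheck [118, 393] → before → no.
triage [270, 393] → before → no.
Result: backup, ingest, onboarding, retro.

backup, ingest, onboarding, retro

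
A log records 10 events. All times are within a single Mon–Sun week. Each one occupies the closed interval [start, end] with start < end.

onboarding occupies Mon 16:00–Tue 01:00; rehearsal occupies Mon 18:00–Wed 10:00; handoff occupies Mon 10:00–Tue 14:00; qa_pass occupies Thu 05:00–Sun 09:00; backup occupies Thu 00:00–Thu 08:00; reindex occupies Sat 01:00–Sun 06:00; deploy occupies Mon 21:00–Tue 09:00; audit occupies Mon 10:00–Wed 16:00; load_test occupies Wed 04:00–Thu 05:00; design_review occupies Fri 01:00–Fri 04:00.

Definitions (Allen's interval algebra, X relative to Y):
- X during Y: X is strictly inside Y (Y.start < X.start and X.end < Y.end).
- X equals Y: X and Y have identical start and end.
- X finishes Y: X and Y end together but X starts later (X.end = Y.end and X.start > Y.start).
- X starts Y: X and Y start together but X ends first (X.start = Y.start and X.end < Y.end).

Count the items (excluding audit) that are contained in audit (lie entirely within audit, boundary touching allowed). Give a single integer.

Target audit = [Mon 10:00, Wed 16:00].
backup [Thu 00:00, Thu 08:00] → after → no.
deploy [Mon 21:00, Tue 09:00] → during → counts.
design_review [Fri 01:00, Fri 04:00] → after → no.
handoff [Mon 10:00, Tue 14:00] → starts → counts.
load_test [Wed 04:00, Thu 05:00] → overlapped-by → no.
onboarding [Mon 16:00, Tue 01:00] → during → counts.
qa_pass [Thu 05:00, Sun 09:00] → after → no.
rehearsal [Mon 18:00, Wed 10:00] → during → counts.
reindex [Sat 01:00, Sun 06:00] → after → no.
Total: 4.

4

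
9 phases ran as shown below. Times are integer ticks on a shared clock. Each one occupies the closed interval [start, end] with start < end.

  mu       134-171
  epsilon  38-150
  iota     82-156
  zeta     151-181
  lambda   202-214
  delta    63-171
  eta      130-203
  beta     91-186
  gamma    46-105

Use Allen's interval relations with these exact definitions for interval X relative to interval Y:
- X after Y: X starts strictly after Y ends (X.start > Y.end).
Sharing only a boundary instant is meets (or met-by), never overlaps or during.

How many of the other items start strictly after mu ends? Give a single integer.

1

Target mu = [134, 171].
beta [91, 186] → contains → no.
delta [63, 171] → finished-by → no.
epsilon [38, 150] → overlaps → no.
eta [130, 203] → contains → no.
gamma [46, 105] → before → no.
iota [82, 156] → overlaps → no.
lambda [202, 214] → after → counts.
zeta [151, 181] → overlapped-by → no.
Total: 1.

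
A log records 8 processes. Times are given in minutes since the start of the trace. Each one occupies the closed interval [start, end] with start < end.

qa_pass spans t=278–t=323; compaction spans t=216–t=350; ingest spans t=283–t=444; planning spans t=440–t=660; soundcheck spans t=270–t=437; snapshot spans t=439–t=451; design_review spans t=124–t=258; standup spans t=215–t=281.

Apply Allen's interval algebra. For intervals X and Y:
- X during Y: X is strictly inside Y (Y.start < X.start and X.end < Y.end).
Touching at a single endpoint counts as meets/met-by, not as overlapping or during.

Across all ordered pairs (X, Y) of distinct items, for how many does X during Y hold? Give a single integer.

2

Checking all 56 ordered pairs for relation 'during'; matching pairs in alphabetical order:
(qa_pass, compaction): qa_pass during compaction ✓
(qa_pass, soundcheck): qa_pass during soundcheck ✓
Count: 2.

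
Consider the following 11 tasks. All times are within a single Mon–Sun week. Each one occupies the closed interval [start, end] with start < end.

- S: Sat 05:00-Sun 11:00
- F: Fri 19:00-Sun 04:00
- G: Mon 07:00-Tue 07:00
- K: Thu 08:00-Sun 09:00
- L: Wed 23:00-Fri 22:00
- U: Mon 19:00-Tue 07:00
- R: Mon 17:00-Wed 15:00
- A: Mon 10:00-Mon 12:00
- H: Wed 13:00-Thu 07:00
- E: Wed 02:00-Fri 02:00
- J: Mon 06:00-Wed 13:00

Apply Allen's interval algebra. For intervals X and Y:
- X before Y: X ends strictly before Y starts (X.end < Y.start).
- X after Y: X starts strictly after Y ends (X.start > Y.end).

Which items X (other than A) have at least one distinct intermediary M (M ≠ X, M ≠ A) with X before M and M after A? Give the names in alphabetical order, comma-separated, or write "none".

E, G, H, J, L, R, U

Target A = [Mon 10:00, Mon 12:00].
Intermediaries M with M after A: E, F, H, K, L, R, S, U.
Via E — items with X before E: G, U.
Via F — items with X before F: E, G, H, J, R, U.
Via H — items with X before H: G, U.
Via K — items with X before K: G, H, J, R, U.
Via L — items with X before L: G, J, R, U.
Via R — items with X before R: none.
Via S — items with X before S: E, G, H, J, L, R, U.
Via U — items with X before U: none.
Union: E, G, H, J, L, R, U.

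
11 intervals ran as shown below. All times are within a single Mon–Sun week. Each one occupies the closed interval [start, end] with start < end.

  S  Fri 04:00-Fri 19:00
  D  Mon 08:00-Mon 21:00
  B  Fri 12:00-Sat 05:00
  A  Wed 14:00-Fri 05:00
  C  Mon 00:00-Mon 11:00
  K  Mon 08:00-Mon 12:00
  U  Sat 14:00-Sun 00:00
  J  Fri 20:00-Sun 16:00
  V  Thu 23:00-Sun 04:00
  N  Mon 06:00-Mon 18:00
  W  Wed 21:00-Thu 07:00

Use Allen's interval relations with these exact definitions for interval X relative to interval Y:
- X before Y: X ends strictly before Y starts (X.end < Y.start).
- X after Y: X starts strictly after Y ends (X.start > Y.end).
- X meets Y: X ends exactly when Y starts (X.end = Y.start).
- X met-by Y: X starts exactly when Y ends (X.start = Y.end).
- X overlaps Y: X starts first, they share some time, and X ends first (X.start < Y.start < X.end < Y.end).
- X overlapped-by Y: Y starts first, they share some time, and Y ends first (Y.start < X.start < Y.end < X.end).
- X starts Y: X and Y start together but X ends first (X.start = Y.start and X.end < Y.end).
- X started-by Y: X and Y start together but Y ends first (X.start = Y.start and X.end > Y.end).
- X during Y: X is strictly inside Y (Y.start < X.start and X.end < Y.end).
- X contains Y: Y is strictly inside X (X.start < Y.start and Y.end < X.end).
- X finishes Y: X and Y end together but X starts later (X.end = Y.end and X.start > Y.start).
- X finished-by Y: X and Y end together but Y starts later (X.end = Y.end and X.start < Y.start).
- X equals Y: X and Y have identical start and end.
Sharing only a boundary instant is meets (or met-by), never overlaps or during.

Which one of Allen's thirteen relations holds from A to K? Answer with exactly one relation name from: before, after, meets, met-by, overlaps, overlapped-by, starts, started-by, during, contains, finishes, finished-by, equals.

A = [Wed 14:00, Fri 05:00]; K = [Mon 08:00, Mon 12:00].
Compare endpoints: A.start > K.start, A.start > K.end, A.end > K.start, A.end > K.end.
That pattern is 'after'.

after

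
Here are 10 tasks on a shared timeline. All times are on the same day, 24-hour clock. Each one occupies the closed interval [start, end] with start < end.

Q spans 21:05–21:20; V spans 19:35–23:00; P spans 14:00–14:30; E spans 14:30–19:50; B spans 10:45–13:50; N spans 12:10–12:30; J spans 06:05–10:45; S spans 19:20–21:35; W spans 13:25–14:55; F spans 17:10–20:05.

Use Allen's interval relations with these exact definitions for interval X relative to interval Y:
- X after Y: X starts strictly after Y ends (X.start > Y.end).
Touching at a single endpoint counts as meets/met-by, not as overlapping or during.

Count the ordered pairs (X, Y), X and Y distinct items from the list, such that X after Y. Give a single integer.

31

Checking all 90 ordered pairs for relation 'after'; matching pairs in alphabetical order:
(E, B): E after B ✓
(E, J): E after J ✓
(E, N): E after N ✓
(F, B): F after B ✓
(F, J): F after J ✓
(F, N): F after N ✓
(F, P): F after P ✓
(F, W): F after W ✓
(N, J): N after J ✓
(P, B): P after B ✓
(P, J): P after J ✓
(P, N): P after N ✓
(Q, B): Q after B ✓
(Q, E): Q after E ✓
(Q, F): Q after F ✓
(Q, J): Q after J ✓
(Q, N): Q after N ✓
(Q, P): Q after P ✓
(Q, W): Q after W ✓
(S, B): S after B ✓
(S, J): S after J ✓
(S, N): S after N ✓
(S, P): S after P ✓
(S, W): S after W ✓
... plus 7 further pairs not listed.
Count: 31.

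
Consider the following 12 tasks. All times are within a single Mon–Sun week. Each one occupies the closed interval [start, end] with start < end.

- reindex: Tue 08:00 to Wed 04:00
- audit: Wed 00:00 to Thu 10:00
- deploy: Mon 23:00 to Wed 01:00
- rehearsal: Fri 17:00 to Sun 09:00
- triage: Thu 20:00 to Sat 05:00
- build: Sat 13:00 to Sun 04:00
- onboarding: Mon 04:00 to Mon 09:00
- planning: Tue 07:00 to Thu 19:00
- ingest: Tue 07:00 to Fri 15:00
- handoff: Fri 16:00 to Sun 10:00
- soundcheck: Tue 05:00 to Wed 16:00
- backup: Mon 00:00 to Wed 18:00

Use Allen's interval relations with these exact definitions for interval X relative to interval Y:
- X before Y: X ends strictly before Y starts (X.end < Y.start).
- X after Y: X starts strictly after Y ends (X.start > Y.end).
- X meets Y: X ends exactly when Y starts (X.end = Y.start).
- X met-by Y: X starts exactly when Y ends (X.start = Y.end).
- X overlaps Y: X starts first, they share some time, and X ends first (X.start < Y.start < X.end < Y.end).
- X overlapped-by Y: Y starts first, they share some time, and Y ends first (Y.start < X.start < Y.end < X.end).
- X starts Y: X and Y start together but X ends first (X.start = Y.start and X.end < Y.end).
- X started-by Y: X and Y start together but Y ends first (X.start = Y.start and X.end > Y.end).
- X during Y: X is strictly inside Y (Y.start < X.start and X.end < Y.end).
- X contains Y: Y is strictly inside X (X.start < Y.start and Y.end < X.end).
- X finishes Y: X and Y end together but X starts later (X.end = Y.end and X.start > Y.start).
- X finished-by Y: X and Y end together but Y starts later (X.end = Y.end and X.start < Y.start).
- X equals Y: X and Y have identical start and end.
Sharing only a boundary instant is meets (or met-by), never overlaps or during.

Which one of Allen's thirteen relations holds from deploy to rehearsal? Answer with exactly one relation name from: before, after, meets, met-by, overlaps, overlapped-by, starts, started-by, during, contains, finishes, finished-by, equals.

before

deploy = [Mon 23:00, Wed 01:00]; rehearsal = [Fri 17:00, Sun 09:00].
Compare endpoints: deploy.start < rehearsal.start, deploy.start < rehearsal.end, deploy.end < rehearsal.start, deploy.end < rehearsal.end.
That pattern is 'before'.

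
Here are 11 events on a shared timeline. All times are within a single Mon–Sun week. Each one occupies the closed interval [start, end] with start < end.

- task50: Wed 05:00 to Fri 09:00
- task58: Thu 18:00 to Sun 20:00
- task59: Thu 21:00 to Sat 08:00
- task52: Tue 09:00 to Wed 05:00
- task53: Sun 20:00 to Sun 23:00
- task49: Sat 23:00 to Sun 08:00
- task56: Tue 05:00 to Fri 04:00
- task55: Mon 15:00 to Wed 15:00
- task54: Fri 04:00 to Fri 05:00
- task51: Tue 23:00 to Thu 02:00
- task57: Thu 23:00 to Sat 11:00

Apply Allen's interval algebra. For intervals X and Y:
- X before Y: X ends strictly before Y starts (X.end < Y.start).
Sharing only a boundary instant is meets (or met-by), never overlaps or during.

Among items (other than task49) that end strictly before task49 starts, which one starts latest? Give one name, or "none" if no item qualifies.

Target task49 = [Sat 23:00, Sun 08:00].
task50 [Wed 05:00, Fri 09:00] → before → candidate.
task51 [Tue 23:00, Thu 02:00] → before → candidate.
task52 [Tue 09:00, Wed 05:00] → before → candidate.
task53 [Sun 20:00, Sun 23:00] → after → excluded.
task54 [Fri 04:00, Fri 05:00] → before → candidate.
task55 [Mon 15:00, Wed 15:00] → before → candidate.
task56 [Tue 05:00, Fri 04:00] → before → candidate.
task57 [Thu 23:00, Sat 11:00] → before → candidate.
task58 [Thu 18:00, Sun 20:00] → contains → excluded.
task59 [Thu 21:00, Sat 08:00] → before → candidate.
Among candidates, latest start is Fri 04:00 → task54.

task54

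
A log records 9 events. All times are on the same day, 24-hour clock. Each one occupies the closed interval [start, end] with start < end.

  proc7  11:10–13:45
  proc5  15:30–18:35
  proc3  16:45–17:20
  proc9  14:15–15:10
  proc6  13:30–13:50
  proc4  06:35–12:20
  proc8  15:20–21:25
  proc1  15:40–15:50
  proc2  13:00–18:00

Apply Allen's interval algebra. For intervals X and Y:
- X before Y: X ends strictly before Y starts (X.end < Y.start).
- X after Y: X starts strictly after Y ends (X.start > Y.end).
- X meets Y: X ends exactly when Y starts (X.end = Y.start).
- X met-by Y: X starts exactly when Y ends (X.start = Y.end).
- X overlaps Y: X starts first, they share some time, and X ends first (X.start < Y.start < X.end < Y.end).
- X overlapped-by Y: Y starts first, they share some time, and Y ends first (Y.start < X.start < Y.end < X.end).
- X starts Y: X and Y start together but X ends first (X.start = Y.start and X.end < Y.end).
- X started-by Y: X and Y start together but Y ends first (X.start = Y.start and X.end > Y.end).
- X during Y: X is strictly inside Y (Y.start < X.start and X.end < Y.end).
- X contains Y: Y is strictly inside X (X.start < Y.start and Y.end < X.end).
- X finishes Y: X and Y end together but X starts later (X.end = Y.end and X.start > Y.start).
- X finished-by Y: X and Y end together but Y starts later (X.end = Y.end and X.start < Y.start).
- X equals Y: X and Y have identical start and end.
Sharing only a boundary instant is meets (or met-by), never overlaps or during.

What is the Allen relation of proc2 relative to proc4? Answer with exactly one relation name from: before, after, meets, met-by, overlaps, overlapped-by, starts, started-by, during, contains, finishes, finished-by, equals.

after

proc2 = [13:00, 18:00]; proc4 = [06:35, 12:20].
Compare endpoints: proc2.start > proc4.start, proc2.start > proc4.end, proc2.end > proc4.start, proc2.end > proc4.end.
That pattern is 'after'.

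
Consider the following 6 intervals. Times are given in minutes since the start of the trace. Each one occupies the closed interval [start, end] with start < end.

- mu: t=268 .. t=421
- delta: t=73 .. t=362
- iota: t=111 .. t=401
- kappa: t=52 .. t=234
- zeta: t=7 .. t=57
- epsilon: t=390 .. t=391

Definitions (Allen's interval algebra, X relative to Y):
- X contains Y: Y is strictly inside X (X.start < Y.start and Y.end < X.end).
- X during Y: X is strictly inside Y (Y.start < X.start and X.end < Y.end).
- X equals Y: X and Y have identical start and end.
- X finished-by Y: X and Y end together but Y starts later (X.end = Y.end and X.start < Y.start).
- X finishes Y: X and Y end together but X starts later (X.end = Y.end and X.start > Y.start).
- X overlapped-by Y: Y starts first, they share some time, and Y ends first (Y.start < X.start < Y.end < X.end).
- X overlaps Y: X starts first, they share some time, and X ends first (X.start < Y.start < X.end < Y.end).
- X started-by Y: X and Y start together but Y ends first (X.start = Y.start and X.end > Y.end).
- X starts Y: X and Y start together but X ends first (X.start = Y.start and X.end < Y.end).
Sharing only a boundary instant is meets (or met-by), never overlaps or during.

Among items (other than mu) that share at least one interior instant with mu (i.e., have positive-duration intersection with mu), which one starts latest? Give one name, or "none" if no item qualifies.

epsilon

Target mu = [t=268, t=421].
delta [t=73, t=362] → overlaps → candidate.
epsilon [t=390, t=391] → during → candidate.
iota [t=111, t=401] → overlaps → candidate.
kappa [t=52, t=234] → before → excluded.
zeta [t=7, t=57] → before → excluded.
Among candidates, latest start is t=390 → epsilon.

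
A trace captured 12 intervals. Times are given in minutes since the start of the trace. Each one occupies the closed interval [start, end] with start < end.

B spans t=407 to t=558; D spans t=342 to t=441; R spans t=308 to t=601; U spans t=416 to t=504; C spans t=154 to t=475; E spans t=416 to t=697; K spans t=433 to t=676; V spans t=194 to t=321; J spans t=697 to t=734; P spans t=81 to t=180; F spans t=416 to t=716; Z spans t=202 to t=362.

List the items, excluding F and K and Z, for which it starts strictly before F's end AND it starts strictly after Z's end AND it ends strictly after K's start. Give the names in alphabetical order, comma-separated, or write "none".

Conditions: its start is strictly before F's end (X.start < t=716) AND its start is strictly after Z's end (X.start > t=362) AND its end is strictly after K's start (X.end > t=433).
B: start t=407 < t=716? ✓; start t=407 > t=362? ✓; end t=558 > t=433? ✓ → yes.
C: start t=154 < t=716? ✓; start t=154 > t=362? ✗; end t=475 > t=433? ✓ → no.
D: start t=342 < t=716? ✓; start t=342 > t=362? ✗; end t=441 > t=433? ✓ → no.
E: start t=416 < t=716? ✓; start t=416 > t=362? ✓; end t=697 > t=433? ✓ → yes.
J: start t=697 < t=716? ✓; start t=697 > t=362? ✓; end t=734 > t=433? ✓ → yes.
P: start t=81 < t=716? ✓; start t=81 > t=362? ✗; end t=180 > t=433? ✗ → no.
R: start t=308 < t=716? ✓; start t=308 > t=362? ✗; end t=601 > t=433? ✓ → no.
U: start t=416 < t=716? ✓; start t=416 > t=362? ✓; end t=504 > t=433? ✓ → yes.
V: start t=194 < t=716? ✓; start t=194 > t=362? ✗; end t=321 > t=433? ✗ → no.
Result: B, E, J, U.

B, E, J, U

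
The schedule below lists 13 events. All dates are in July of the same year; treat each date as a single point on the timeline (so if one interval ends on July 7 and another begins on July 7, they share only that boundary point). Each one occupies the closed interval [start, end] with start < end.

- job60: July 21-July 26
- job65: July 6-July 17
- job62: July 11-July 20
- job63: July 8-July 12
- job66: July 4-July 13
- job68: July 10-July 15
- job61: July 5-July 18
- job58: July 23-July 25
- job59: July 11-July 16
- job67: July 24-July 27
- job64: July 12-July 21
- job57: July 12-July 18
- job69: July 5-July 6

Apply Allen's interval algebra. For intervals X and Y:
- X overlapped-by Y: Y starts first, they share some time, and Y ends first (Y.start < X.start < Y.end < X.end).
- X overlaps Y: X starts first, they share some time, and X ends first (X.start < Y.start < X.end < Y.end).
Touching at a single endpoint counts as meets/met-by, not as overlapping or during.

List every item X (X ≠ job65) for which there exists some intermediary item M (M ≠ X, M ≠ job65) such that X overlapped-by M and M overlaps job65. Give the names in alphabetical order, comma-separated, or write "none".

job57, job59, job61, job62, job64, job68

Target job65 = [July 6, July 17].
Intermediaries M with M overlaps job65: job66.
Via job66 — items with X overlapped-by job66: job57, job59, job61, job62, job64, job68.
Union: job57, job59, job61, job62, job64, job68.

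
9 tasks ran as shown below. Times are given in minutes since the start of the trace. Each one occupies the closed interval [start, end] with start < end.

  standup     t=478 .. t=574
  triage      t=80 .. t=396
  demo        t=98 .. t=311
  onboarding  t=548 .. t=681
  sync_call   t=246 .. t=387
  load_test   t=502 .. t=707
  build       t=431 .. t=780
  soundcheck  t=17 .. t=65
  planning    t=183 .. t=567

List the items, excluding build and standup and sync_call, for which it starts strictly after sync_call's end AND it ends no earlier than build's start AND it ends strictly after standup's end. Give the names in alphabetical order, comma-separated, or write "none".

load_test, onboarding

Conditions: its start is strictly after sync_call's end (X.start > t=387) AND its end is no earlier than build's start (X.end >= t=431) AND its end is strictly after standup's end (X.end > t=574).
demo: start t=98 > t=387? ✗; end t=311 >= t=431? ✗; end t=311 > t=574? ✗ → no.
load_test: start t=502 > t=387? ✓; end t=707 >= t=431? ✓; end t=707 > t=574? ✓ → yes.
onboarding: start t=548 > t=387? ✓; end t=681 >= t=431? ✓; end t=681 > t=574? ✓ → yes.
planning: start t=183 > t=387? ✗; end t=567 >= t=431? ✓; end t=567 > t=574? ✗ → no.
soundcheck: start t=17 > t=387? ✗; end t=65 >= t=431? ✗; end t=65 > t=574? ✗ → no.
triage: start t=80 > t=387? ✗; end t=396 >= t=431? ✗; end t=396 > t=574? ✗ → no.
Result: load_test, onboarding.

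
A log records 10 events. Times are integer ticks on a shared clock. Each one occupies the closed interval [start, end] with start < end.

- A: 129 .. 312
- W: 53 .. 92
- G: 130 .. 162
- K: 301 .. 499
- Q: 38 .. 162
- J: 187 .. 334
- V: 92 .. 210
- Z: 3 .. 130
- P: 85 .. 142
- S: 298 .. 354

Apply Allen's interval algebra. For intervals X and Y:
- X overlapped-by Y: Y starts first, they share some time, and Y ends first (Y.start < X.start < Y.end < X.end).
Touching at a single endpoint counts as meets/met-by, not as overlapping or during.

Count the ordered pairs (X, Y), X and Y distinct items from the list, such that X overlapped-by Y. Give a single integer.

Checking all 90 ordered pairs for relation 'overlapped-by'; matching pairs in alphabetical order:
(A, P): A overlapped-by P ✓
(A, Q): A overlapped-by Q ✓
(A, V): A overlapped-by V ✓
(A, Z): A overlapped-by Z ✓
(G, P): G overlapped-by P ✓
(J, A): J overlapped-by A ✓
(J, V): J overlapped-by V ✓
(K, A): K overlapped-by A ✓
(K, J): K overlapped-by J ✓
(K, S): K overlapped-by S ✓
(P, W): P overlapped-by W ✓
(P, Z): P overlapped-by Z ✓
(Q, Z): Q overlapped-by Z ✓
(S, A): S overlapped-by A ✓
(S, J): S overlapped-by J ✓
(V, P): V overlapped-by P ✓
(V, Q): V overlapped-by Q ✓
(V, Z): V overlapped-by Z ✓
Count: 18.

18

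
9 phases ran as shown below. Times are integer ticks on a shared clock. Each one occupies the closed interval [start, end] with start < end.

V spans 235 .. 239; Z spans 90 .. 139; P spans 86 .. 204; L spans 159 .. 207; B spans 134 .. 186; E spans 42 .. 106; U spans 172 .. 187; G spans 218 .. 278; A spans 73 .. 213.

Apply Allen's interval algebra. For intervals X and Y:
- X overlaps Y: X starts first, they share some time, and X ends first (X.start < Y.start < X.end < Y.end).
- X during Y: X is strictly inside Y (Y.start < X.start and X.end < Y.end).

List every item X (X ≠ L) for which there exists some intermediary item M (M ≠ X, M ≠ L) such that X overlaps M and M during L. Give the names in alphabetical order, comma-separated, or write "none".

Target L = [159, 207].
Intermediaries M with M during L: U.
Via U — items with X overlaps U: B.
Union: B.

B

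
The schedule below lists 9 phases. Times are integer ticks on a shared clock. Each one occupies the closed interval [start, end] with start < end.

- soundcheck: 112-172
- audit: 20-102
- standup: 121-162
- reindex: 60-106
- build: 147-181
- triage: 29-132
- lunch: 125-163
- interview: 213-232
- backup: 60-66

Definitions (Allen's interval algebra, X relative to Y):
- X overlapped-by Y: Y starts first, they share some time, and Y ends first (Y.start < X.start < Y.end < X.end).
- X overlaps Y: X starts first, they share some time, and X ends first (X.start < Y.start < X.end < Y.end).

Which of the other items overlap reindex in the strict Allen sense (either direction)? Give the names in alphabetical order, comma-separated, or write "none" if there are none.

audit

Target reindex = [60, 106].
audit [20, 102] → overlaps → yes.
backup [60, 66] → starts → no.
build [147, 181] → after → no.
interview [213, 232] → after → no.
lunch [125, 163] → after → no.
soundcheck [112, 172] → after → no.
standup [121, 162] → after → no.
triage [29, 132] → contains → no.
Result: audit.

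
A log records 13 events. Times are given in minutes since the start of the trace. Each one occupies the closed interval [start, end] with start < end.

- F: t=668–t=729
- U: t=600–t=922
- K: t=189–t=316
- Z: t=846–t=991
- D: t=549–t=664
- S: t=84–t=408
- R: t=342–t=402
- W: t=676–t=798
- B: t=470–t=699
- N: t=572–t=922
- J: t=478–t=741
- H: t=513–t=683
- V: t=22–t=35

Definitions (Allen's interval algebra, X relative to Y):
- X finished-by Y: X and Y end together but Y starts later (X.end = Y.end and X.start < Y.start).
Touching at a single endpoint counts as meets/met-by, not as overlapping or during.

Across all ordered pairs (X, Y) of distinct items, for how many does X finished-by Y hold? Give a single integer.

Checking all 156 ordered pairs for relation 'finished-by'; matching pairs in alphabetical order:
(N, U): N finished-by U ✓
Count: 1.

1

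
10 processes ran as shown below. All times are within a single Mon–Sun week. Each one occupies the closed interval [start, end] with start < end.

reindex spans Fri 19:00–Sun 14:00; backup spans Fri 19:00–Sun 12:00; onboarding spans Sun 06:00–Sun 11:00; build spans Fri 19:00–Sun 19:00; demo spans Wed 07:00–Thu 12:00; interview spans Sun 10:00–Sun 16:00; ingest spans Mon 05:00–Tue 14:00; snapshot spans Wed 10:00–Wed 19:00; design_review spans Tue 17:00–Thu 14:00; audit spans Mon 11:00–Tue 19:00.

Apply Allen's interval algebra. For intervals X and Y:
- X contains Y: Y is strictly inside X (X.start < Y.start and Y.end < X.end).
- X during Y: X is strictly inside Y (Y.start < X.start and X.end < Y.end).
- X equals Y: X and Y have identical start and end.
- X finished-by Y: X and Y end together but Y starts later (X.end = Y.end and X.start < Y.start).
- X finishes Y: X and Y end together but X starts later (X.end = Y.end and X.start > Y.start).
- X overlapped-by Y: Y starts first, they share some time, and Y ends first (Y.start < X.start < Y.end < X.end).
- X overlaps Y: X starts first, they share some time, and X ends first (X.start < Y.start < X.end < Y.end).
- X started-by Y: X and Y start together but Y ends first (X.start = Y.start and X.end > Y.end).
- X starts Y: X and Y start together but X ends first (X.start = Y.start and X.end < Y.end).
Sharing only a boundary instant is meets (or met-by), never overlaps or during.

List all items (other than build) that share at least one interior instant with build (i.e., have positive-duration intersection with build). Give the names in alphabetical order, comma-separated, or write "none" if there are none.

backup, interview, onboarding, reindex

Target build = [Fri 19:00, Sun 19:00].
audit [Mon 11:00, Tue 19:00] → before → no.
backup [Fri 19:00, Sun 12:00] → starts → yes.
demo [Wed 07:00, Thu 12:00] → before → no.
design_review [Tue 17:00, Thu 14:00] → before → no.
ingest [Mon 05:00, Tue 14:00] → before → no.
interview [Sun 10:00, Sun 16:00] → during → yes.
onboarding [Sun 06:00, Sun 11:00] → during → yes.
reindex [Fri 19:00, Sun 14:00] → starts → yes.
snapshot [Wed 10:00, Wed 19:00] → before → no.
Result: backup, interview, onboarding, reindex.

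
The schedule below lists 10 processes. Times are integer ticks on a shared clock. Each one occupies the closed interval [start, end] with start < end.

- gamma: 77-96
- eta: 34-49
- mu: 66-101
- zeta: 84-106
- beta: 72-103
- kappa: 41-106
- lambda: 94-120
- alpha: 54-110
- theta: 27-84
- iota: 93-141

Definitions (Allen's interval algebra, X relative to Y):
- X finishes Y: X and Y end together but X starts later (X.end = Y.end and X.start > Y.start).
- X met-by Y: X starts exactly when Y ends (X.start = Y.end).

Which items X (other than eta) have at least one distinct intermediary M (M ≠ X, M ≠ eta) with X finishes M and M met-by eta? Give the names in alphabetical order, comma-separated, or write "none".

Target eta = [34, 49].
Intermediaries M with M met-by eta: none.
Union: none.

none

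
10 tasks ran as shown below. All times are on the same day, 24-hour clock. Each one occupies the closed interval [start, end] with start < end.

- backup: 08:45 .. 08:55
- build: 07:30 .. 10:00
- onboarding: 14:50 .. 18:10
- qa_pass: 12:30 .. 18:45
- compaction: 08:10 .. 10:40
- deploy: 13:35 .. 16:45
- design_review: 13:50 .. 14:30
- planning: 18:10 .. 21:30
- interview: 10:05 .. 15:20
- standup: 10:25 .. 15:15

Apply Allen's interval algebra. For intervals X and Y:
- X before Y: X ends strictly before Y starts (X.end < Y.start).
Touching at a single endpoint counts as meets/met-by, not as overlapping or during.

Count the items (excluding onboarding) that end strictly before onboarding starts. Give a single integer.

4

Target onboarding = [14:50, 18:10].
backup [08:45, 08:55] → before → counts.
build [07:30, 10:00] → before → counts.
compaction [08:10, 10:40] → before → counts.
deploy [13:35, 16:45] → overlaps → no.
design_review [13:50, 14:30] → before → counts.
interview [10:05, 15:20] → overlaps → no.
planning [18:10, 21:30] → met-by → no.
qa_pass [12:30, 18:45] → contains → no.
standup [10:25, 15:15] → overlaps → no.
Total: 4.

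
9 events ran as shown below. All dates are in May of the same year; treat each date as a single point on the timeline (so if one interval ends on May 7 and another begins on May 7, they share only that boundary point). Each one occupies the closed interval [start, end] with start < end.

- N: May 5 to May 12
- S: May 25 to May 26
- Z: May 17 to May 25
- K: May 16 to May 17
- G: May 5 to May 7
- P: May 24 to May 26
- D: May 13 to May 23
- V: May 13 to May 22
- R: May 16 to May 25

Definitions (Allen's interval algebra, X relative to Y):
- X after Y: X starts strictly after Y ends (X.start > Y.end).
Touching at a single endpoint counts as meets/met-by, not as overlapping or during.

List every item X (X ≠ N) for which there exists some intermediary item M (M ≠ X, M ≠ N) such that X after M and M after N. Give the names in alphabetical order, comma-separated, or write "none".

Target N = [May 5, May 12].
Intermediaries M with M after N: D, K, P, R, S, V, Z.
Via D — items with X after D: P, S.
Via K — items with X after K: P, S.
Via P — items with X after P: none.
Via R — items with X after R: none.
Via S — items with X after S: none.
Via V — items with X after V: P, S.
Via Z — items with X after Z: none.
Union: P, S.

P, S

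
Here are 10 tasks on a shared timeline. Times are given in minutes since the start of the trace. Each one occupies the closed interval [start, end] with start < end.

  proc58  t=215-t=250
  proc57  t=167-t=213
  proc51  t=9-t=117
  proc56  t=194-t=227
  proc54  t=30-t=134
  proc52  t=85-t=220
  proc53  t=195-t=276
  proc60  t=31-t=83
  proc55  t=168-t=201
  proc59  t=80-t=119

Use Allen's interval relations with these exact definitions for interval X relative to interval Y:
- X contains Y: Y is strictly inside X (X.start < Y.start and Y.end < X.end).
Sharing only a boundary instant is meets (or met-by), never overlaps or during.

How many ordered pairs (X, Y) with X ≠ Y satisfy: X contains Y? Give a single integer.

Checking all 90 ordered pairs for relation 'contains'; matching pairs in alphabetical order:
(proc51, proc60): proc51 contains proc60 ✓
(proc52, proc55): proc52 contains proc55 ✓
(proc52, proc57): proc52 contains proc57 ✓
(proc53, proc58): proc53 contains proc58 ✓
(proc54, proc59): proc54 contains proc59 ✓
(proc54, proc60): proc54 contains proc60 ✓
(proc57, proc55): proc57 contains proc55 ✓
Count: 7.

7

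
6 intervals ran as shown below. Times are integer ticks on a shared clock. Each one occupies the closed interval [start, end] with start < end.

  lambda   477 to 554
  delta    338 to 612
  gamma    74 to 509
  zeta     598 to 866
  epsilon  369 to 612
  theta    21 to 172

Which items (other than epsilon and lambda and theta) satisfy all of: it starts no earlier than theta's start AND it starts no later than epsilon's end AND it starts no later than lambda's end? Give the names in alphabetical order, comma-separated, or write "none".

Conditions: its start is no earlier than theta's start (X.start >= 21) AND its start is no later than epsilon's end (X.start <= 612) AND its start is no later than lambda's end (X.start <= 554).
delta: start 338 >= 21? ✓; start 338 <= 612? ✓; start 338 <= 554? ✓ → yes.
gamma: start 74 >= 21? ✓; start 74 <= 612? ✓; start 74 <= 554? ✓ → yes.
zeta: start 598 >= 21? ✓; start 598 <= 612? ✓; start 598 <= 554? ✗ → no.
Result: delta, gamma.

delta, gamma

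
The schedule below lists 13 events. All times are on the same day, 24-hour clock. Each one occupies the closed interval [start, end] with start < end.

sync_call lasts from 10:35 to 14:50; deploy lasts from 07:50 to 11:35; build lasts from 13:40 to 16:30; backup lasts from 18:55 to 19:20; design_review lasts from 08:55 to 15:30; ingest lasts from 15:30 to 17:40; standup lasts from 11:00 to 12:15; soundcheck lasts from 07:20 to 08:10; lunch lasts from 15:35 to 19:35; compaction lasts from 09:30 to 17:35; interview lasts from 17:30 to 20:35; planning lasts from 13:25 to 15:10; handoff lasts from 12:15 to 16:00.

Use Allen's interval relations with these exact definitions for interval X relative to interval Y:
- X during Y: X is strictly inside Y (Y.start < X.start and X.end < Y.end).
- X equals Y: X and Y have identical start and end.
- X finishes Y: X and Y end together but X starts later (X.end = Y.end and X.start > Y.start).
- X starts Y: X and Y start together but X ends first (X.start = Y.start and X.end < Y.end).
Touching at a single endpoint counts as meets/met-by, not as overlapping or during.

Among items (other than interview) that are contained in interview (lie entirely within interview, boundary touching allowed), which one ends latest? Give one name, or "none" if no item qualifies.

Target interview = [17:30, 20:35].
backup [18:55, 19:20] → during → candidate.
build [13:40, 16:30] → before → excluded.
compaction [09:30, 17:35] → overlaps → excluded.
deploy [07:50, 11:35] → before → excluded.
design_review [08:55, 15:30] → before → excluded.
handoff [12:15, 16:00] → before → excluded.
ingest [15:30, 17:40] → overlaps → excluded.
lunch [15:35, 19:35] → overlaps → excluded.
planning [13:25, 15:10] → before → excluded.
soundcheck [07:20, 08:10] → before → excluded.
standup [11:00, 12:15] → before → excluded.
sync_call [10:35, 14:50] → before → excluded.
Among candidates, latest end is 19:20 → backup.

backup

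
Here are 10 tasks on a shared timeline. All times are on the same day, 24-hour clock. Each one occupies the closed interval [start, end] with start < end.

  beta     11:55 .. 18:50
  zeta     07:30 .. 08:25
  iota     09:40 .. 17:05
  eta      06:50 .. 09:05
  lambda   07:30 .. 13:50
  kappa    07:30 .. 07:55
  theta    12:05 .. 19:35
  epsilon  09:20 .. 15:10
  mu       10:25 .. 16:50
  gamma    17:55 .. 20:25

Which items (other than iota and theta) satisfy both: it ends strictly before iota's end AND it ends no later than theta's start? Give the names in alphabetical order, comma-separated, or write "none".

Conditions: its end is strictly before iota's end (X.end < 17:05) AND its end is no later than theta's start (X.end <= 12:05).
beta: end 18:50 < 17:05? ✗; end 18:50 <= 12:05? ✗ → no.
epsilon: end 15:10 < 17:05? ✓; end 15:10 <= 12:05? ✗ → no.
eta: end 09:05 < 17:05? ✓; end 09:05 <= 12:05? ✓ → yes.
gamma: end 20:25 < 17:05? ✗; end 20:25 <= 12:05? ✗ → no.
kappa: end 07:55 < 17:05? ✓; end 07:55 <= 12:05? ✓ → yes.
lambda: end 13:50 < 17:05? ✓; end 13:50 <= 12:05? ✗ → no.
mu: end 16:50 < 17:05? ✓; end 16:50 <= 12:05? ✗ → no.
zeta: end 08:25 < 17:05? ✓; end 08:25 <= 12:05? ✓ → yes.
Result: eta, kappa, zeta.

eta, kappa, zeta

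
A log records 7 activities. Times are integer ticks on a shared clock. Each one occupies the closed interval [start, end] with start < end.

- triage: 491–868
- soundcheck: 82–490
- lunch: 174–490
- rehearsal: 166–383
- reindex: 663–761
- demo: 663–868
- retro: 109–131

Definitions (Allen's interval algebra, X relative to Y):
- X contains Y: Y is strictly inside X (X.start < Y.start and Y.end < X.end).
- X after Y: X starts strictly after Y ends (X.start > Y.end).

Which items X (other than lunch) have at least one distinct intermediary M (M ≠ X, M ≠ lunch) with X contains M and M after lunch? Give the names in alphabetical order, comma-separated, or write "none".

triage

Target lunch = [174, 490].
Intermediaries M with M after lunch: demo, reindex, triage.
Via demo — items with X contains demo: none.
Via reindex — items with X contains reindex: triage.
Via triage — items with X contains triage: none.
Union: triage.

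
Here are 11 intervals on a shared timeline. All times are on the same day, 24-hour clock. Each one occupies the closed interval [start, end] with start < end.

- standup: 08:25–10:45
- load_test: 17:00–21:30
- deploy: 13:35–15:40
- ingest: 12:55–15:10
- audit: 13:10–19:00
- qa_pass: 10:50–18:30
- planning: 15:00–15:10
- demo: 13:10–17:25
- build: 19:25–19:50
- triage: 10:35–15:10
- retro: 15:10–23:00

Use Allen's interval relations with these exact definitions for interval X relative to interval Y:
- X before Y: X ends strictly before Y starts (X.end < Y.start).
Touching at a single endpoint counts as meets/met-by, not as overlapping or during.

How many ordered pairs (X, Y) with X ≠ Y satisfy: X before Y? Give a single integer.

20

Checking all 110 ordered pairs for relation 'before'; matching pairs in alphabetical order:
(audit, build): audit before build ✓
(demo, build): demo before build ✓
(deploy, build): deploy before build ✓
(deploy, load_test): deploy before load_test ✓
(ingest, build): ingest before build ✓
(ingest, load_test): ingest before load_test ✓
(planning, build): planning before build ✓
(planning, load_test): planning before load_test ✓
(qa_pass, build): qa_pass before build ✓
(standup, audit): standup before audit ✓
(standup, build): standup before build ✓
(standup, demo): standup before demo ✓
(standup, deploy): standup before deploy ✓
(standup, ingest): standup before ingest ✓
(standup, load_test): standup before load_test ✓
(standup, planning): standup before planning ✓
(standup, qa_pass): standup before qa_pass ✓
(standup, retro): standup before retro ✓
(triage, build): triage before build ✓
(triage, load_test): triage before load_test ✓
Count: 20.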